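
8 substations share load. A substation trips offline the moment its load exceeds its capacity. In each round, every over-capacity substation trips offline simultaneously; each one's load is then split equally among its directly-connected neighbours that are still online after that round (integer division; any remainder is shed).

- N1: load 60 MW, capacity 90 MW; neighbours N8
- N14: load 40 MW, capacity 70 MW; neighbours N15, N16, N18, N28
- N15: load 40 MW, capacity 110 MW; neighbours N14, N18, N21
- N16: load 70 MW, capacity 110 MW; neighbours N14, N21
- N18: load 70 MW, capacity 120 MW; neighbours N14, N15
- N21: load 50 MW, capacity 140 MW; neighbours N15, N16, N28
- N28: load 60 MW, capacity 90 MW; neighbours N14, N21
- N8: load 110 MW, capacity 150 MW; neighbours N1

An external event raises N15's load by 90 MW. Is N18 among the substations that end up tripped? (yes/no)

Round 1 — N15 at 130 > 110. N15 trips offline.
  N15 sheds 130 MW to N14, N18, N21: 43 each (1 lost).
    N14: 40+43 = 83 > 70
    N18: 70+43 = 113 ≤ 120
    N21: 50+43 = 93 ≤ 140
Round 2 — N14 trips offline.
  N14 sheds 83 MW to N16, N18, N28: 27 each (2 lost).
    N16: 70+27 = 97 ≤ 110
    N18: 113+27 = 140 > 120
    N28: 60+27 = 87 ≤ 90
Round 3 — N18 trips offline.
  N18 sheds 140 MW: no online neighbours, lost.
No further trips.

yes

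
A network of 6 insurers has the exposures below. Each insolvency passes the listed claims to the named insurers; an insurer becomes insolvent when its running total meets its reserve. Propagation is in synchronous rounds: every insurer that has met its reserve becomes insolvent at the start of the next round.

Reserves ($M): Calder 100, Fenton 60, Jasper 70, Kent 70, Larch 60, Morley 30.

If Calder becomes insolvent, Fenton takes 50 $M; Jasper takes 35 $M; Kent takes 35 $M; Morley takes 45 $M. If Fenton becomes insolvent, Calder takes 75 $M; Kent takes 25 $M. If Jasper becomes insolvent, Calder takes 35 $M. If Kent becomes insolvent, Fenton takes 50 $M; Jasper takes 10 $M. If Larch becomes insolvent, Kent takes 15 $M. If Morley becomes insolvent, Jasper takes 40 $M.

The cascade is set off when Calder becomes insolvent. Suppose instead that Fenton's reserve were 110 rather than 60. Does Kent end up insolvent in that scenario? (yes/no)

With Fenton's reserve at 110:
Round 1 — Calder becomes insolvent (initial).
  Fenton: +50 → 50 < 110
  Jasper: +35 → 35 < 70
  Kent: +35 → 35 < 70
  Morley: +45 → 45 ≥ 30
Round 2 — Morley becomes insolvent.
  Jasper: +40 → 75 ≥ 70
Round 3 — Jasper becomes insolvent.
No further insolvencies.

no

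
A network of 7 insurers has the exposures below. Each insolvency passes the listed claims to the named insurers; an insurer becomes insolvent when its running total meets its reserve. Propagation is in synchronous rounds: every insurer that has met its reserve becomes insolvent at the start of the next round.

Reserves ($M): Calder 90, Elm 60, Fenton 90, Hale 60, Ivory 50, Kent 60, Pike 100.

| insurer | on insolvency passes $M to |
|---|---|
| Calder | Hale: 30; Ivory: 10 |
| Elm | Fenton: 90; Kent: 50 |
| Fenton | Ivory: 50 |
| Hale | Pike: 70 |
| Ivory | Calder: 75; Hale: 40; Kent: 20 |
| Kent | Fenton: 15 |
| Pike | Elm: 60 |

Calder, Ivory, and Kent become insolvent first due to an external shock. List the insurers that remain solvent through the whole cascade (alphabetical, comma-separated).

Round 1 — Calder, Ivory, Kent become insolvent (initial).
  Fenton: +15 → 15 < 90
  Hale: +30+40 → 70 ≥ 60
Round 2 — Hale becomes insolvent.
  Pike: +70 → 70 < 100
No further insolvencies.

Elm, Fenton, Pike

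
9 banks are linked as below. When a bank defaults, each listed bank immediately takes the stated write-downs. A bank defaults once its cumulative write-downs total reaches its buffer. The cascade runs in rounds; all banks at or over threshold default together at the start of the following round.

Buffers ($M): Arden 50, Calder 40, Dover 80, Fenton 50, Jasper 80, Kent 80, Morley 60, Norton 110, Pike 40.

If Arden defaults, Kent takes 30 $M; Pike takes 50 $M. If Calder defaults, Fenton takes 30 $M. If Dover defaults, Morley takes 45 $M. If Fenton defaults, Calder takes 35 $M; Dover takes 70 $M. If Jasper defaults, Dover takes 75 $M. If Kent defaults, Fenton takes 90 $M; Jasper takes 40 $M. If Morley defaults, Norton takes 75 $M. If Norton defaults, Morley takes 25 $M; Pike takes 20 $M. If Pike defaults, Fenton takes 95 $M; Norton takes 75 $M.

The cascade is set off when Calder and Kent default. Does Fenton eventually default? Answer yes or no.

Round 1 — Calder, Kent default (initial).
  Fenton: +30+90 → 120 ≥ 50
  Jasper: +40 → 40 < 80
Round 2 — Fenton defaults.
  Dover: +70 → 70 < 80
No further defaults.

yes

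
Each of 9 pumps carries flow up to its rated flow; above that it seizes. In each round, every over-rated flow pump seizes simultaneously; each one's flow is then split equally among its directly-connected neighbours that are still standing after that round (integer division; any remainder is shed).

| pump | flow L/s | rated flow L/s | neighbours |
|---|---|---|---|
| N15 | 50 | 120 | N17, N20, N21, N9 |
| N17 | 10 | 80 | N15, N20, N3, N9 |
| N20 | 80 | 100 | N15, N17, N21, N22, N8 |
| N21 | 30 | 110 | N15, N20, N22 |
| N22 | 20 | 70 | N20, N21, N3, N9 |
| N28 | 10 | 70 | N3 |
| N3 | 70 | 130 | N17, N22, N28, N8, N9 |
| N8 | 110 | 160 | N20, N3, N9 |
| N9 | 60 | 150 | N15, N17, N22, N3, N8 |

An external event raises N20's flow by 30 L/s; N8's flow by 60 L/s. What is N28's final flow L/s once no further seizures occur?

48

Round 1 — N20 at 110 > 100; N8 at 170 > 160. N20, N8 seize.
  N20 sheds 110 L/s to N15, N17, N21, N22: 27 each (2 lost).
    N15: 50+27 = 77 ≤ 120
    N17: 10+27 = 37 ≤ 80
    N21: 30+27 = 57 ≤ 110
    N22: 20+27 = 47 ≤ 70
  N8 sheds 170 L/s to N3, N9: 85 each.
    N3: 70+85 = 155 > 130
    N9: 60+85 = 145 ≤ 150
Round 2 — N3 seizes.
  N3 sheds 155 L/s to N17, N22, N28, N9: 38 each (3 lost).
    N17: 37+38 = 75 ≤ 80
    N22: 47+38 = 85 > 70
    N28: 10+38 = 48 ≤ 70
    N9: 145+38 = 183 > 150
Round 3 — N22, N9 seize.
  N22 sheds 85 L/s to N21: 85 each.
    N21: 57+85 = 142 > 110
  N9 sheds 183 L/s to N15, N17: 91 each (1 lost).
    N15: 77+91 = 168 > 120
    N17: 75+91 = 166 > 80
Round 4 — N15, N17, N21 seize.
  N15 sheds 168 L/s: no online neighbours, lost.
  N17 sheds 166 L/s: no online neighbours, lost.
  N21 sheds 142 L/s: no online neighbours, lost.
No further seizures.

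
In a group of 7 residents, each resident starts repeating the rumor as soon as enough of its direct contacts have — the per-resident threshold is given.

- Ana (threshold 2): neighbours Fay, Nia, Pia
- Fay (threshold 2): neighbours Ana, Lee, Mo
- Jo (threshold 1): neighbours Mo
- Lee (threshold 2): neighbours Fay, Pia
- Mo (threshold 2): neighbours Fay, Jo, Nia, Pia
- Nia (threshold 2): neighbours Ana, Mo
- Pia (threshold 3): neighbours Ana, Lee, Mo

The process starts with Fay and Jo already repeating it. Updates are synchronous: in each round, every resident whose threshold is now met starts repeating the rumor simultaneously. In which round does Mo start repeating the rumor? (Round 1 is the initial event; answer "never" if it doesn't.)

2

Round 1 — Fay, Jo start repeating the rumor (initial).
Round 2 — checking thresholds:
  Ana: 1 of 3 neighbours < 2, not yet.
  Lee: 1 of 2 neighbours < 2, not yet.
  Mo: 2 of 4 neighbours ≥ 2, starts repeating the rumor.
Round 3 — no new spreads; cascade stops.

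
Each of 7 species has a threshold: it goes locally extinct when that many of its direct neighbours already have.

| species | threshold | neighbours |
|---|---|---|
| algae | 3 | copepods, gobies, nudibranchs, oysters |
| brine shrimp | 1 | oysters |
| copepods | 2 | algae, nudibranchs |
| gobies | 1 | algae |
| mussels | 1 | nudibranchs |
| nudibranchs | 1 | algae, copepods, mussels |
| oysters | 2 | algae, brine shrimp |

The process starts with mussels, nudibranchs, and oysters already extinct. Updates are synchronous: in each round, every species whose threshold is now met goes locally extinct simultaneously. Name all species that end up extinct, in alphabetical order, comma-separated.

brine shrimp, mussels, nudibranchs, oysters

Round 1 — mussels, nudibranchs, oysters go locally extinct (initial).
Round 2 — checking thresholds:
  algae: 2 of 4 neighbours < 3, not yet.
  brine shrimp: 1 of 1 neighbours ≥ 1, goes locally extinct.
  copepods: 1 of 2 neighbours < 2, not yet.
Round 3 — no new extinctions; cascade stops.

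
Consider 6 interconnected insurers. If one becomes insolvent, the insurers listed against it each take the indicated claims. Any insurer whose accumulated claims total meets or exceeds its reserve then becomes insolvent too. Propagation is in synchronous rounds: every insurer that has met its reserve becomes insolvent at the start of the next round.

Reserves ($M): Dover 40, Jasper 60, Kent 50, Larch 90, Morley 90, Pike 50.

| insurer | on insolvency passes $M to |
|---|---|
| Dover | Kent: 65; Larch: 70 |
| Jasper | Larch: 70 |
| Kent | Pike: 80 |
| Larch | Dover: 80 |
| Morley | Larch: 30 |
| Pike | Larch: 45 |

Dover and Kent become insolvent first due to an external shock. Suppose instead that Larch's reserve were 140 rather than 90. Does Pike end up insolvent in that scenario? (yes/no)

With Larch's reserve at 140:
Round 1 — Dover, Kent become insolvent (initial).
  Larch: +70 → 70 < 140
  Pike: +80 → 80 ≥ 50
Round 2 — Pike becomes insolvent.
  Larch: +45 → 115 < 140
No further insolvencies.

yes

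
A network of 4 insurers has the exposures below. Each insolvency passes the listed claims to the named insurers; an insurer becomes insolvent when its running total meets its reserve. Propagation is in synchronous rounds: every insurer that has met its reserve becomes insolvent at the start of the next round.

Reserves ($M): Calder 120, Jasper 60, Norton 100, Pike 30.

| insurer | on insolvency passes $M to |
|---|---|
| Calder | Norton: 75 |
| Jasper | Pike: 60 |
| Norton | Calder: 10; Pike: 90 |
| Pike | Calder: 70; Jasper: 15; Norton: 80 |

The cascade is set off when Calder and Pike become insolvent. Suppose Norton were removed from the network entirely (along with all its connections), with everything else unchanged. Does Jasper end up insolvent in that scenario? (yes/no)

no

With Norton removed:
Round 1 — Calder, Pike become insolvent (initial).
  Jasper: +15 → 15 < 60
No further insolvencies.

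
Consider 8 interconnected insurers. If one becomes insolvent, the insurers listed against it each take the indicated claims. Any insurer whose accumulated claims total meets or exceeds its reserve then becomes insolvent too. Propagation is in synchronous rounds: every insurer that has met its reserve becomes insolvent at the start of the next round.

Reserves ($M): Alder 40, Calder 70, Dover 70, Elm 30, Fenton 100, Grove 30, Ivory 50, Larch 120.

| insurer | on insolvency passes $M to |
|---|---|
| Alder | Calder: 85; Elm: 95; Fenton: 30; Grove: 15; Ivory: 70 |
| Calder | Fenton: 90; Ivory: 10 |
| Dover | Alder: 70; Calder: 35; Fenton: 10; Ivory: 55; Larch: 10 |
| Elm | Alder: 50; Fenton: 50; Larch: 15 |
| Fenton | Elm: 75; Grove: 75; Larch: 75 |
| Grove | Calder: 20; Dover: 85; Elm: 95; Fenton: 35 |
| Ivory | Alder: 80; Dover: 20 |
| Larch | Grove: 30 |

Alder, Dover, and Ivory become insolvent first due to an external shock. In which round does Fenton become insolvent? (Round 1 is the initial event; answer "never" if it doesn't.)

Round 1 — Alder, Dover, Ivory become insolvent (initial).
  Calder: +85+35 → 120 ≥ 70
  Elm: +95 → 95 ≥ 30
  Fenton: +30+10 → 40 < 100
  Grove: +15 → 15 < 30
  Larch: +10 → 10 < 120
Round 2 — Calder, Elm become insolvent.
  Fenton: +90+50 → 180 ≥ 100
  Larch: +15 → 25 < 120
Round 3 — Fenton becomes insolvent.
  Grove: +75 → 90 ≥ 30
  Larch: +75 → 100 < 120
Round 4 — Grove becomes insolvent.
No further insolvencies.

3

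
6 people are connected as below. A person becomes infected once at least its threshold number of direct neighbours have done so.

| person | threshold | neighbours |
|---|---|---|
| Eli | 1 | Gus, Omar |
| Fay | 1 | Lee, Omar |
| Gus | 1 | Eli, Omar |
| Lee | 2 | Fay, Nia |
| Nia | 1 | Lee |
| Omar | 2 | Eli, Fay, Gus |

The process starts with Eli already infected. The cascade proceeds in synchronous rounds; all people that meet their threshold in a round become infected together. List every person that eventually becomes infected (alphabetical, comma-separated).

Eli, Fay, Gus, Omar

Round 1 — Eli becomes infected (initial).
Round 2 — checking thresholds:
  Gus: 1 of 2 neighbours ≥ 1, becomes infected.
  Omar: 1 of 3 neighbours < 2, not yet.
Round 3 — checking thresholds:
  Omar: 2 of 3 neighbours ≥ 2, becomes infected.
Round 4 — checking thresholds:
  Fay: 1 of 2 neighbours ≥ 1, becomes infected.
Round 5 — no new infections; cascade stops.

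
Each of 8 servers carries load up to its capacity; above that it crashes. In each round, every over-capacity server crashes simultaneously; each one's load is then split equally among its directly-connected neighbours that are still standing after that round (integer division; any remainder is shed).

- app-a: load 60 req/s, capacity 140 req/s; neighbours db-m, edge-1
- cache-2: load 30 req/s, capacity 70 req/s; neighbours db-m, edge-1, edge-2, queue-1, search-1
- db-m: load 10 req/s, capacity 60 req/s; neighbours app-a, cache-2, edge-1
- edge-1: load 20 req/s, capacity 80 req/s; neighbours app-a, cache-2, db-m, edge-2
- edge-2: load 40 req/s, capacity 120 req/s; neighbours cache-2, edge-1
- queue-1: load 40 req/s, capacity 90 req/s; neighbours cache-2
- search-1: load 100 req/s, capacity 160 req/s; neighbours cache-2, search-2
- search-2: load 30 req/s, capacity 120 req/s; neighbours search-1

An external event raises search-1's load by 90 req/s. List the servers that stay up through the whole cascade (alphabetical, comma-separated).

app-a, db-m, edge-1, edge-2, queue-1

Round 1 — search-1 at 190 > 160. search-1 crashes.
  search-1 sheds 190 req/s to cache-2, search-2: 95 each.
    cache-2: 30+95 = 125 > 70
    search-2: 30+95 = 125 > 120
Round 2 — cache-2, search-2 crash.
  cache-2 sheds 125 req/s to db-m, edge-1, edge-2, queue-1: 31 each (1 lost).
    db-m: 10+31 = 41 ≤ 60
    edge-1: 20+31 = 51 ≤ 80
    edge-2: 40+31 = 71 ≤ 120
    queue-1: 40+31 = 71 ≤ 90
  search-2 sheds 125 req/s: no online neighbours, lost.
No further crashes.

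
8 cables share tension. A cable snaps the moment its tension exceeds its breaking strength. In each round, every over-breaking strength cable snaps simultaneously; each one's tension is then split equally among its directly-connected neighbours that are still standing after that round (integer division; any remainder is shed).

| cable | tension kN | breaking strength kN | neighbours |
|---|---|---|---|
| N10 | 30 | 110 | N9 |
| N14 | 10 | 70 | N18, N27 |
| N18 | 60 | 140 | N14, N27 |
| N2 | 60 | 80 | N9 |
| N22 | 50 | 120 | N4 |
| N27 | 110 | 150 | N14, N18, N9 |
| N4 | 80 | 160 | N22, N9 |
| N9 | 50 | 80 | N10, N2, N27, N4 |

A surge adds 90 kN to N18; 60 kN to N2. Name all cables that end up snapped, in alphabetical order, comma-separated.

N10, N14, N18, N2, N22, N27, N4, N9

Round 1 — N18 at 150 > 140; N2 at 120 > 80. N18, N2 snap.
  N18 sheds 150 kN to N14, N27: 75 each.
    N14: 10+75 = 85 > 70
    N27: 110+75 = 185 > 150
  N2 sheds 120 kN to N9: 120 each.
    N9: 50+120 = 170 > 80
Round 2 — N14, N27, N9 snap.
  N14 sheds 85 kN: no online neighbours, lost.
  N27 sheds 185 kN: no online neighbours, lost.
  N9 sheds 170 kN to N10, N4: 85 each.
    N10: 30+85 = 115 > 110
    N4: 80+85 = 165 > 160
Round 3 — N10, N4 snap.
  N10 sheds 115 kN: no online neighbours, lost.
  N4 sheds 165 kN to N22: 165 each.
    N22: 50+165 = 215 > 120
Round 4 — N22 snaps.
  N22 sheds 215 kN: no online neighbours, lost.
No further breaks.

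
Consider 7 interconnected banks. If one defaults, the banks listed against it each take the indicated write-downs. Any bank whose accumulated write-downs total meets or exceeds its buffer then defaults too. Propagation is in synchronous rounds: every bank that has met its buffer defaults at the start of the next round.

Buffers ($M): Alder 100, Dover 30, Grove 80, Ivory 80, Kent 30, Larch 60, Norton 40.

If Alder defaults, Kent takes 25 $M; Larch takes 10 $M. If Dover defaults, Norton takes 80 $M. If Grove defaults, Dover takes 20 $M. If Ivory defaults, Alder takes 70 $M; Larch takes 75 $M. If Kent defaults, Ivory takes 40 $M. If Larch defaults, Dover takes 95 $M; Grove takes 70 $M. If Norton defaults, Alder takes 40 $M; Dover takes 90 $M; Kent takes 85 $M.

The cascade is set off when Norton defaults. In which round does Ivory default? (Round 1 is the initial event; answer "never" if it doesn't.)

Round 1 — Norton defaults (initial).
  Alder: +40 → 40 < 100
  Dover: +90 → 90 ≥ 30
  Kent: +85 → 85 ≥ 30
Round 2 — Dover, Kent default.
  Ivory: +40 → 40 < 80
No further defaults.

never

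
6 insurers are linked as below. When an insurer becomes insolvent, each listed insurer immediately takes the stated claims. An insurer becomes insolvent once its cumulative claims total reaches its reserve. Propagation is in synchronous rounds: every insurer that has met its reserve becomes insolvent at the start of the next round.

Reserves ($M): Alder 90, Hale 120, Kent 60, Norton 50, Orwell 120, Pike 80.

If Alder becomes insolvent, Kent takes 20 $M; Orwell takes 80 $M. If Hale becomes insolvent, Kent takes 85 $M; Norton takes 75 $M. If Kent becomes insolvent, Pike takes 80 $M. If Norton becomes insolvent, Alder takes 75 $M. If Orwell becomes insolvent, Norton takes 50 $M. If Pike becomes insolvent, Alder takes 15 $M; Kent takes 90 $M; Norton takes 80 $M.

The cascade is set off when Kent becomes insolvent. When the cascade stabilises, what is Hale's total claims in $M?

Round 1 — Kent becomes insolvent (initial).
  Pike: +80 → 80 ≥ 80
Round 2 — Pike becomes insolvent.
  Alder: +15 → 15 < 90
  Norton: +80 → 80 ≥ 50
Round 3 — Norton becomes insolvent.
  Alder: +75 → 90 ≥ 90
Round 4 — Alder becomes insolvent.
  Orwell: +80 → 80 < 120
No further insolvencies.

0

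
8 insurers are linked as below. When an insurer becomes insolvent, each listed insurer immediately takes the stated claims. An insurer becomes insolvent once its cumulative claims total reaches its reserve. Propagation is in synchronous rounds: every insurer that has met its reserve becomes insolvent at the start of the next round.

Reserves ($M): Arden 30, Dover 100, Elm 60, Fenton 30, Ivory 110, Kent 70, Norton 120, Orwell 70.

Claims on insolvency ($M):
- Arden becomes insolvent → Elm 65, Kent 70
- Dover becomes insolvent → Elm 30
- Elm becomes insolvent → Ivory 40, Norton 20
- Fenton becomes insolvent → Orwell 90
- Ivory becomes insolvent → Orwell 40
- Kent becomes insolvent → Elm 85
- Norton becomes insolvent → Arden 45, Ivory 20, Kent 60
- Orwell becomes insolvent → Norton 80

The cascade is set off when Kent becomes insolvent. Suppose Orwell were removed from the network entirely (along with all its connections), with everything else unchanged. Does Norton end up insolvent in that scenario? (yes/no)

no

With Orwell removed:
Round 1 — Kent becomes insolvent (initial).
  Elm: +85 → 85 ≥ 60
Round 2 — Elm becomes insolvent.
  Ivory: +40 → 40 < 110
  Norton: +20 → 20 < 120
No further insolvencies.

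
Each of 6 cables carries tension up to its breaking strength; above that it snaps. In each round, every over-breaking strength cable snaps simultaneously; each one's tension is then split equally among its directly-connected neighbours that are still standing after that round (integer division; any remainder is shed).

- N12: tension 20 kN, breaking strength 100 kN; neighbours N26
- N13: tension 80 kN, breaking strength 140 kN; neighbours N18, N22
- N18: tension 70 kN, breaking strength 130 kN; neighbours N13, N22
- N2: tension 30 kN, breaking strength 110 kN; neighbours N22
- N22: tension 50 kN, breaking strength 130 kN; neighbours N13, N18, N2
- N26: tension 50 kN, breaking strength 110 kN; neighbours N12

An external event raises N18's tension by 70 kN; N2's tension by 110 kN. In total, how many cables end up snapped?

Round 1 — N18 at 140 > 130; N2 at 140 > 110. N18, N2 snap.
  N18 sheds 140 kN to N13, N22: 70 each.
    N13: 80+70 = 150 > 140
    N22: 50+70 = 120 ≤ 130
  N2 sheds 140 kN to N22: 140 each.
    N22: 120+140 = 260 > 130
Round 2 — N13, N22 snap.
  N13 sheds 150 kN: no online neighbours, lost.
  N22 sheds 260 kN: no online neighbours, lost.
No further breaks.

4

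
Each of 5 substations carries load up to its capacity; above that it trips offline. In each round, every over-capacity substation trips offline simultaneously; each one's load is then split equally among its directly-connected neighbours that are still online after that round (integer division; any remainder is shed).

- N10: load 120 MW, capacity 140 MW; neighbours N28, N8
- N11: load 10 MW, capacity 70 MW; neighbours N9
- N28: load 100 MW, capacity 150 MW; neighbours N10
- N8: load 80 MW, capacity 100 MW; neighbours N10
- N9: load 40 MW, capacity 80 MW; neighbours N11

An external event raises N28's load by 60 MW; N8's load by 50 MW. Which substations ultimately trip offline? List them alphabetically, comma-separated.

N10, N28, N8

Round 1 — N28 at 160 > 150; N8 at 130 > 100. N28, N8 trip offline.
  N28 sheds 160 MW to N10: 160 each.
    N10: 120+160 = 280 > 140
  N8 sheds 130 MW to N10: 130 each.
    N10: 280+130 = 410 > 140
Round 2 — N10 trips offline.
  N10 sheds 410 MW: no online neighbours, lost.
No further trips.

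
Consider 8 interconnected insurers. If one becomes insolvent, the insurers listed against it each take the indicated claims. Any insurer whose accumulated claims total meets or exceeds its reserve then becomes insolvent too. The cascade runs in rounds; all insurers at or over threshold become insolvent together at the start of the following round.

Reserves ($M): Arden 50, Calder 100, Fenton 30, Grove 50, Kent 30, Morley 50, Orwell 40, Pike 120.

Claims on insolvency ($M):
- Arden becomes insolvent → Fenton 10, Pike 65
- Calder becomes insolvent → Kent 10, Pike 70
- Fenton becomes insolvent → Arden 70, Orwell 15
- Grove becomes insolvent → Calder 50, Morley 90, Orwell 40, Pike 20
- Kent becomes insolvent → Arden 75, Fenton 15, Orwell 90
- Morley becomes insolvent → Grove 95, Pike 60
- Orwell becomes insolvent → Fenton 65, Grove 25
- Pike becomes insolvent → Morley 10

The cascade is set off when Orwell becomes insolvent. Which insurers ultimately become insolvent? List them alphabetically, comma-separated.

Round 1 — Orwell becomes insolvent (initial).
  Fenton: +65 → 65 ≥ 30
  Grove: +25 → 25 < 50
Round 2 — Fenton becomes insolvent.
  Arden: +70 → 70 ≥ 50
Round 3 — Arden becomes insolvent.
  Pike: +65 → 65 < 120
No further insolvencies.

Arden, Fenton, Orwell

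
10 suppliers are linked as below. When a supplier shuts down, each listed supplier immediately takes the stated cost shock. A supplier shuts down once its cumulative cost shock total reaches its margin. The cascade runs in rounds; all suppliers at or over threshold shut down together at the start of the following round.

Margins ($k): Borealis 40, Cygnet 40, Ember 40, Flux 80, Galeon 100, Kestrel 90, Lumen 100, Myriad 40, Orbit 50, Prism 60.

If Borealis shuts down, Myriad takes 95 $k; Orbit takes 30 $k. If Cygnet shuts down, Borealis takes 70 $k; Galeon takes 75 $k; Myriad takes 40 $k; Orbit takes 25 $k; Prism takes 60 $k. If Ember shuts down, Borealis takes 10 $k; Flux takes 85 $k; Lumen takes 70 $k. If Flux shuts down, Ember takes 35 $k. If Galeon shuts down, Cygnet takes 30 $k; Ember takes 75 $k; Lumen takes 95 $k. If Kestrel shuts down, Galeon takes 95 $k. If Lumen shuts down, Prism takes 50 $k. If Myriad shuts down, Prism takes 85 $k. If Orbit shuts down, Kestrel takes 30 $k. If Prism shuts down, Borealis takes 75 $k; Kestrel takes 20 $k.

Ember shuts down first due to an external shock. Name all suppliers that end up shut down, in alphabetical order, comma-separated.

Ember, Flux

Round 1 — Ember shuts down (initial).
  Borealis: +10 → 10 < 40
  Flux: +85 → 85 ≥ 80
  Lumen: +70 → 70 < 100
Round 2 — Flux shuts down.
No further shutdowns.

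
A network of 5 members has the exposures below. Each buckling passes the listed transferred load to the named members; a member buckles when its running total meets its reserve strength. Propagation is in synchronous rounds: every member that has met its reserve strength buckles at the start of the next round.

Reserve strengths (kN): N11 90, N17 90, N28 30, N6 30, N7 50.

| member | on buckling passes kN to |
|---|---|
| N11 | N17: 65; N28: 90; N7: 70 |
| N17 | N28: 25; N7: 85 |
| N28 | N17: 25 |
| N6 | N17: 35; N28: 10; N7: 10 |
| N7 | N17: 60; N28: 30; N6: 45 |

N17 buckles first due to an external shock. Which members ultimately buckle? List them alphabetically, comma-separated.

N17, N28, N6, N7

Round 1 — N17 buckles (initial).
  N28: +25 → 25 < 30
  N7: +85 → 85 ≥ 50
Round 2 — N7 buckles.
  N28: +30 → 55 ≥ 30
  N6: +45 → 45 ≥ 30
Round 3 — N28, N6 buckle.
No further bucklings.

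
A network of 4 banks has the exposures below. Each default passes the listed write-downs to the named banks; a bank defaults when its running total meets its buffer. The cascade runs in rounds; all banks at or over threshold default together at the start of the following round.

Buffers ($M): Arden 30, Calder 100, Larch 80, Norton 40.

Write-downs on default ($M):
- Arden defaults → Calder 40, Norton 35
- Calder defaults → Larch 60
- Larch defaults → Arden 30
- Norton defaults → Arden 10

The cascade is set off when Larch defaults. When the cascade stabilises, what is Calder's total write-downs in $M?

40

Round 1 — Larch defaults (initial).
  Arden: +30 → 30 ≥ 30
Round 2 — Arden defaults.
  Calder: +40 → 40 < 100
  Norton: +35 → 35 < 40
No further defaults.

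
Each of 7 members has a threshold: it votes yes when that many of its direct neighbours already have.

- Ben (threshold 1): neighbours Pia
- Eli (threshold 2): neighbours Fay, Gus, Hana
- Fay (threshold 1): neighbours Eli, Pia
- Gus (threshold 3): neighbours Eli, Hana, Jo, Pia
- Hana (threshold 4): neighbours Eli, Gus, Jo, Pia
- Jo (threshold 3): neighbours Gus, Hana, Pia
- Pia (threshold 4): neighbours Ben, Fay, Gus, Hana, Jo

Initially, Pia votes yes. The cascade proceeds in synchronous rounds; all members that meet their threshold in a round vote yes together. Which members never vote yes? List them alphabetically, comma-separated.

Round 1 — Pia votes yes (initial).
Round 2 — checking thresholds:
  Ben: 1 of 1 neighbours ≥ 1, votes yes.
  Fay: 1 of 2 neighbours ≥ 1, votes yes.
  Gus: 1 of 4 neighbours < 3, holds.
  Hana: 1 of 4 neighbours < 4, holds.
  Jo: 1 of 3 neighbours < 3, holds.
Round 3 — no new yes votes; cascade stops.

Eli, Gus, Hana, Jo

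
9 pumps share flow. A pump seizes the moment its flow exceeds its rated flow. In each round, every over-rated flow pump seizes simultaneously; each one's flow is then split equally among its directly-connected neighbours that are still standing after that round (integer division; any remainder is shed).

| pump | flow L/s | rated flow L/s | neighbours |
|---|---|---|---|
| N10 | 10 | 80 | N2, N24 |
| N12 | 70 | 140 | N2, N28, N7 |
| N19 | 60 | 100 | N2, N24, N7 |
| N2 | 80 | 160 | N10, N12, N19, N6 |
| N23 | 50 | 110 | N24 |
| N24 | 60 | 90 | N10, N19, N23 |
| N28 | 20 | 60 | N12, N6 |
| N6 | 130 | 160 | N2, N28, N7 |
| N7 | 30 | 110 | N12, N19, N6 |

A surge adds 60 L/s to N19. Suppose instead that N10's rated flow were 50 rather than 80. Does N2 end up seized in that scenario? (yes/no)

yes

With N10's rated flow at 50:
Round 1 — N19 at 120 > 100. N19 seizes.
  N19 sheds 120 L/s to N2, N24, N7: 40 each.
    N2: 80+40 = 120 ≤ 160
    N24: 60+40 = 100 > 90
    N7: 30+40 = 70 ≤ 110
Round 2 — N24 seizes.
  N24 sheds 100 L/s to N10, N23: 50 each.
    N10: 10+50 = 60 > 50
    N23: 50+50 = 100 ≤ 110
Round 3 — N10 seizes.
  N10 sheds 60 L/s to N2: 60 each.
    N2: 120+60 = 180 > 160
Round 4 — N2 seizes.
  N2 sheds 180 L/s to N12, N6: 90 each.
    N12: 70+90 = 160 > 140
    N6: 130+90 = 220 > 160
Round 5 — N12, N6 seize.
  N12 sheds 160 L/s to N28, N7: 80 each.
    N28: 20+80 = 100 > 60
    N7: 70+80 = 150 > 110
  N6 sheds 220 L/s to N28, N7: 110 each.
    N28: 100+110 = 210 > 60
    N7: 150+110 = 260 > 110
Round 6 — N28, N7 seize.
  N28 sheds 210 L/s: no online neighbours, lost.
  N7 sheds 260 L/s: no online neighbours, lost.
No further seizures.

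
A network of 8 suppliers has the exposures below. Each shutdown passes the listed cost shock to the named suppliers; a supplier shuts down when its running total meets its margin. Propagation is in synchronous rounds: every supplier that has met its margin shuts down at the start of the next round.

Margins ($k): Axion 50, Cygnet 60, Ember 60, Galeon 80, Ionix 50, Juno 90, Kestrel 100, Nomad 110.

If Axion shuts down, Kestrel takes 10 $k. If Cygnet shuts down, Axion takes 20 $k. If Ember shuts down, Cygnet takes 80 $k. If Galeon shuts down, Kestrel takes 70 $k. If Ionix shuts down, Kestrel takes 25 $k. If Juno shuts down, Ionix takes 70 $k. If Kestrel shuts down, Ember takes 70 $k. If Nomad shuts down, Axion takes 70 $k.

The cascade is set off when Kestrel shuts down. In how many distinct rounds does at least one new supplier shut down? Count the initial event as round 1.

3

Round 1 — Kestrel shuts down (initial).
  Ember: +70 → 70 ≥ 60
Round 2 — Ember shuts down.
  Cygnet: +80 → 80 ≥ 60
Round 3 — Cygnet shuts down.
  Axion: +20 → 20 < 50
No further shutdowns.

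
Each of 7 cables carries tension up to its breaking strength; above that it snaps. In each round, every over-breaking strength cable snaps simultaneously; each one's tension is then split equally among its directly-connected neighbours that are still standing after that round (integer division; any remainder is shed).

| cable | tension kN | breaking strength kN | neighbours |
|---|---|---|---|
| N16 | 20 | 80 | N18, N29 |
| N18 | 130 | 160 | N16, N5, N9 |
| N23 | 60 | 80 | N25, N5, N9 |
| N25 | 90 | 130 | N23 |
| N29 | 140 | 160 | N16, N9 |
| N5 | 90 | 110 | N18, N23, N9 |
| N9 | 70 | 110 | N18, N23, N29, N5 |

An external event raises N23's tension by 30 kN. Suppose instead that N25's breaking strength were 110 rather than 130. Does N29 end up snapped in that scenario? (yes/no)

yes

With N25's breaking strength at 110:
Round 1 — N23 at 90 > 80. N23 snaps.
  N23 sheds 90 kN to N25, N5, N9: 30 each.
    N25: 90+30 = 120 > 110
    N5: 90+30 = 120 > 110
    N9: 70+30 = 100 ≤ 110
Round 2 — N25, N5 snap.
  N25 sheds 120 kN: no online neighbours, lost.
  N5 sheds 120 kN to N18, N9: 60 each.
    N18: 130+60 = 190 > 160
    N9: 100+60 = 160 > 110
Round 3 — N18, N9 snap.
  N18 sheds 190 kN to N16: 190 each.
    N16: 20+190 = 210 > 80
  N9 sheds 160 kN to N29: 160 each.
    N29: 140+160 = 300 > 160
Round 4 — N16, N29 snap.
  N16 sheds 210 kN: no online neighbours, lost.
  N29 sheds 300 kN: no online neighbours, lost.
No further breaks.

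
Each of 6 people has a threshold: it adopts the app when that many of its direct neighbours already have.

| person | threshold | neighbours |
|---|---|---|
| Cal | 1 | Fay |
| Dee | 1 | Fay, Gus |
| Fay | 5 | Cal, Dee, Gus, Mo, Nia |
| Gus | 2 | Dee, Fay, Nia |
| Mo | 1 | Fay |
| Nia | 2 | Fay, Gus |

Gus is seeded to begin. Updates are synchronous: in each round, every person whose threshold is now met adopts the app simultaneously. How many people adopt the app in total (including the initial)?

Round 1 — Gus adopts the app (initial).
Round 2 — checking thresholds:
  Dee: 1 of 2 neighbours ≥ 1, adopts the app.
  Fay: 1 of 5 neighbours < 5, not yet.
  Nia: 1 of 2 neighbours < 2, not yet.
Round 3 — no new adoptions; cascade stops.

2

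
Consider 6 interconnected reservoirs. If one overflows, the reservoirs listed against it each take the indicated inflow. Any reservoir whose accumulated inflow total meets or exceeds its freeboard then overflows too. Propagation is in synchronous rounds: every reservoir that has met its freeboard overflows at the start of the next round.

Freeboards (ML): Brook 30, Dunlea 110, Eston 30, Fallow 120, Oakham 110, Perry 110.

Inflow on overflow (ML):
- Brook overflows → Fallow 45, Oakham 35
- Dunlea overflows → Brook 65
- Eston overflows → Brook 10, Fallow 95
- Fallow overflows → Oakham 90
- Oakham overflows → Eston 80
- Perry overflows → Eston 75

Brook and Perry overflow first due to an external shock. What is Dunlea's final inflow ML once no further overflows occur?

Round 1 — Brook, Perry overflow (initial).
  Eston: +75 → 75 ≥ 30
  Fallow: +45 → 45 < 120
  Oakham: +35 → 35 < 110
Round 2 — Eston overflows.
  Fallow: +95 → 140 ≥ 120
Round 3 — Fallow overflows.
  Oakham: +90 → 125 ≥ 110
Round 4 — Oakham overflows.
No further overflows.

0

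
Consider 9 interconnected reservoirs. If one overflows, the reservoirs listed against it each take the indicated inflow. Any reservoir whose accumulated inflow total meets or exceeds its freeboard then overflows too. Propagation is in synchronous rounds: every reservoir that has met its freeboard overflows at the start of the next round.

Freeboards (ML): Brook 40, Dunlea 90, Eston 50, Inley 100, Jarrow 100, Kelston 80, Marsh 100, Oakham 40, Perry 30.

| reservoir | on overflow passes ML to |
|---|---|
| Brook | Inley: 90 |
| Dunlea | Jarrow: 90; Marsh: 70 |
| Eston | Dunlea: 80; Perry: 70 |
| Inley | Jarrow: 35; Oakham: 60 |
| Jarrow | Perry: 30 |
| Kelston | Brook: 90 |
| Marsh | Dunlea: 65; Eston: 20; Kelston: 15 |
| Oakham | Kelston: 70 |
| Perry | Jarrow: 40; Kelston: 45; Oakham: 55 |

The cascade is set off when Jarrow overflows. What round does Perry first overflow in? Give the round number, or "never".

Round 1 — Jarrow overflows (initial).
  Perry: +30 → 30 ≥ 30
Round 2 — Perry overflows.
  Kelston: +45 → 45 < 80
  Oakham: +55 → 55 ≥ 40
Round 3 — Oakham overflows.
  Kelston: +70 → 115 ≥ 80
Round 4 — Kelston overflows.
  Brook: +90 → 90 ≥ 40
Round 5 — Brook overflows.
  Inley: +90 → 90 < 100
No further overflows.

2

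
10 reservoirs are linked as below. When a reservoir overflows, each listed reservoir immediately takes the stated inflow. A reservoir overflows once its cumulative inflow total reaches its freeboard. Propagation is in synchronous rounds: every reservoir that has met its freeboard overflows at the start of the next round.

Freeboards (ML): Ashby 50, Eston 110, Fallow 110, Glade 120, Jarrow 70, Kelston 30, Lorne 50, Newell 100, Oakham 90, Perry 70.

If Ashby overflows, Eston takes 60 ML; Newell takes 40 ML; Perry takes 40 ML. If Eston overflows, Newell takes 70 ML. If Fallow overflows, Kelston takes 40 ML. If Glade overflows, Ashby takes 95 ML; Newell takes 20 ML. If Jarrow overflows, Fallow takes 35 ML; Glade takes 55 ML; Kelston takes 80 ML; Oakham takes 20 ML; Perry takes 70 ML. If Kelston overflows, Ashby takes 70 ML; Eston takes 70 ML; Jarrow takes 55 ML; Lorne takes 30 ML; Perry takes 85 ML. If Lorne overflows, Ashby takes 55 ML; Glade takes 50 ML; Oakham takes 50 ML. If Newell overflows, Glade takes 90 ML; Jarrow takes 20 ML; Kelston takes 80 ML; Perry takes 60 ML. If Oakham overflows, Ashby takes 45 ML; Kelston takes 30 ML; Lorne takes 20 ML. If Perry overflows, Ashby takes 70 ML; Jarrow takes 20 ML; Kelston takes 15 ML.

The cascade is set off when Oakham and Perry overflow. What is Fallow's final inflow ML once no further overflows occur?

Round 1 — Oakham, Perry overflow (initial).
  Ashby: +45+70 → 115 ≥ 50
  Jarrow: +20 → 20 < 70
  Kelston: +30+15 → 45 ≥ 30
  Lorne: +20 → 20 < 50
Round 2 — Ashby, Kelston overflow.
  Eston: +60+70 → 130 ≥ 110
  Jarrow: +55 → 75 ≥ 70
  Lorne: +30 → 50 ≥ 50
  Newell: +40 → 40 < 100
Round 3 — Eston, Jarrow, Lorne overflow.
  Fallow: +35 → 35 < 110
  Glade: +55+50 → 105 < 120
  Newell: +70 → 110 ≥ 100
Round 4 — Newell overflows.
  Glade: +90 → 195 ≥ 120
Round 5 — Glade overflows.
No further overflows.

35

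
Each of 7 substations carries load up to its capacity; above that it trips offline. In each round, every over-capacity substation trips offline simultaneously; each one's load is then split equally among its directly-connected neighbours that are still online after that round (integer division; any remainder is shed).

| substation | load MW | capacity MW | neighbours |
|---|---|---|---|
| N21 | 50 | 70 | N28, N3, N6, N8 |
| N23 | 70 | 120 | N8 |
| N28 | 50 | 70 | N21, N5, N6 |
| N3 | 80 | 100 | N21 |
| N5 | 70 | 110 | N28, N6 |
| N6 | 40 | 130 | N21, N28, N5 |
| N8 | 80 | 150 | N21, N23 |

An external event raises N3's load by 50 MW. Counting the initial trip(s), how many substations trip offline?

Round 1 — N3 at 130 > 100. N3 trips offline.
  N3 sheds 130 MW to N21: 130 each.
    N21: 50+130 = 180 > 70
Round 2 — N21 trips offline.
  N21 sheds 180 MW to N28, N6, N8: 60 each.
    N28: 50+60 = 110 > 70
    N6: 40+60 = 100 ≤ 130
    N8: 80+60 = 140 ≤ 150
Round 3 — N28 trips offline.
  N28 sheds 110 MW to N5, N6: 55 each.
    N5: 70+55 = 125 > 110
    N6: 100+55 = 155 > 130
Round 4 — N5, N6 trip offline.
  N5 sheds 125 MW: no online neighbours, lost.
  N6 sheds 155 MW: no online neighbours, lost.
No further trips.

5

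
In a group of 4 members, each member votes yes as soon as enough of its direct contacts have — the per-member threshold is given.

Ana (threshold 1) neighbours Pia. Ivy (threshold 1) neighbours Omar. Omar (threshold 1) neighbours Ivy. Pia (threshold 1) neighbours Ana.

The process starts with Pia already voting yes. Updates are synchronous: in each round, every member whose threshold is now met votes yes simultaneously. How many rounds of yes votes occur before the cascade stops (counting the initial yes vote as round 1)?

2

Round 1 — Pia votes yes (initial).
Round 2 — checking thresholds:
  Ana: 1 of 1 neighbours ≥ 1, votes yes.
Round 3 — no new yes votes; cascade stops.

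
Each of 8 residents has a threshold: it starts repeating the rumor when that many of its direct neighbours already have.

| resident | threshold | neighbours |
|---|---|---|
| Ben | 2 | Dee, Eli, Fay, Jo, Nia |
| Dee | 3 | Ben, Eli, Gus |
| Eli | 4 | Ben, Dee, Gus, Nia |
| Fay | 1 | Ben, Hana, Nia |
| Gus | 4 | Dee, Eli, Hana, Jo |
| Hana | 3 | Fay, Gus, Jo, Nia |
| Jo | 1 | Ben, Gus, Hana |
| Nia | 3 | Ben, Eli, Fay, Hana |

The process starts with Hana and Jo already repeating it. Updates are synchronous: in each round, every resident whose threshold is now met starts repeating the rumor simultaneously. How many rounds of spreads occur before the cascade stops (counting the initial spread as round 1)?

Round 1 — Hana, Jo start repeating the rumor (initial).
Round 2 — checking thresholds:
  Ben: 1 of 5 neighbours < 2, not yet.
  Fay: 1 of 3 neighbours ≥ 1, starts repeating the rumor.
  Gus: 2 of 4 neighbours < 4, not yet.
  Nia: 1 of 4 neighbours < 3, not yet.
Round 3 — checking thresholds:
  Ben: 2 of 5 neighbours ≥ 2, starts repeating the rumor.
  Gus: 2 of 4 neighbours < 4, not yet.
  Nia: 2 of 4 neighbours < 3, not yet.
Round 4 — checking thresholds:
  Dee: 1 of 3 neighbours < 3, not yet.
  Eli: 1 of 4 neighbours < 4, not yet.
  Gus: 2 of 4 neighbours < 4, not yet.
  Nia: 3 of 4 neighbours ≥ 3, starts repeating the rumor.
Round 5 — no new spreads; cascade stops.

4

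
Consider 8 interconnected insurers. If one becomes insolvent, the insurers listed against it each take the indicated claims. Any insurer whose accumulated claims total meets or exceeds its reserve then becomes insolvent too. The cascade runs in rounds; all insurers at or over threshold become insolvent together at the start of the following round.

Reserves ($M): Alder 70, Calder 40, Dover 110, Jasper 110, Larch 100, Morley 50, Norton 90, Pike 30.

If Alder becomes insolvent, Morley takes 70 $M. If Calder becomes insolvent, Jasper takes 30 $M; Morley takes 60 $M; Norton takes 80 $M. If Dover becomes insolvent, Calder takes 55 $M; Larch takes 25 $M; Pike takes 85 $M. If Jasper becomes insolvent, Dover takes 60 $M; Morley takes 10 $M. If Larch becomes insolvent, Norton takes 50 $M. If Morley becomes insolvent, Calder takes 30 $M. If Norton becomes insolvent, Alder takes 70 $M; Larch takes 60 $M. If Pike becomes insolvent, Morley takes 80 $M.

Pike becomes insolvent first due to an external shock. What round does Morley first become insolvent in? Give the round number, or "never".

Round 1 — Pike becomes insolvent (initial).
  Morley: +80 → 80 ≥ 50
Round 2 — Morley becomes insolvent.
  Calder: +30 → 30 < 40
No further insolvencies.

2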